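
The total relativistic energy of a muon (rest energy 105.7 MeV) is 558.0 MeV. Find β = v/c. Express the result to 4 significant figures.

γ = E/(mc²) = 558.0/105.7 = 5.2791.
β = √(1 − 1/γ²) = √(1 − 0.0358823) = √0.9641177 = 0.9819.

0.9819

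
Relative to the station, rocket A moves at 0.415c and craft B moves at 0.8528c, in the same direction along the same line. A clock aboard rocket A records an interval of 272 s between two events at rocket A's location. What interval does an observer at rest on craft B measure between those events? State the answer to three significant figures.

370 s

Transform rocket A's velocity into craft B's frame: (0.415 − 0.8528)/(1 − 0.415·0.8528) = −0.4378/0.646088, so the relative speed is 0.67762c.
At |u| = 0.67762c, γ = (1 − 0.459169)^(−1/2) = 1.3598.
The clock on rocket A records proper time, so craft B measures Δt = γΔτ = 1.3598 × 272 = 370 s.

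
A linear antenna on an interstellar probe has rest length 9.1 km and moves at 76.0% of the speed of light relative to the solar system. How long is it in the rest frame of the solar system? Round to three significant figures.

5.91 km

With β = 0.76, γ = 1/√(1 − 0.76²) = 1/√0.4224 = 1.5386.
Length contraction: L = L₀/γ = 9.1/1.5386 = 5.91 km.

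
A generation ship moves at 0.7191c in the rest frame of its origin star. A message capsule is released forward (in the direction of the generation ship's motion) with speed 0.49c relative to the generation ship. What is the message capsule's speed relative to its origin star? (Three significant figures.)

0.894c

In units of c, u = (u' + v)/(1 + u'v) with u' = 0.49 and v = 0.7191.
Numerator: 0.49 + 0.7191 = 1.2091. Denominator: 1 + (0.49)(0.7191) = 1.352359.
u = 1.2091/1.352359 = 0.89407, so the speed is 0.894c.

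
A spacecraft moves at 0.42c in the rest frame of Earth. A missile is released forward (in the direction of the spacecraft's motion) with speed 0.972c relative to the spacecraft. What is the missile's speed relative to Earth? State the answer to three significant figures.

0.988c

In units of c, u = (u' + v)/(1 + u'v) with u' = 0.972 and v = 0.42.
Numerator: 0.972 + 0.42 = 1.392. Denominator: 1 + (0.972)(0.42) = 1.40824.
u = 1.392/1.40824 = 0.98847, so the speed is 0.988c.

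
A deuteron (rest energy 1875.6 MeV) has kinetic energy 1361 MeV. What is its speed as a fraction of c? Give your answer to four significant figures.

0.8150c

K = (γ−1)mc², so γ = 1 + 1361/1875.6 = 1.7256.
Then v/c = √(1 − γ⁻²) = √(1 − 0.33583) = √0.66417 = 0.8150.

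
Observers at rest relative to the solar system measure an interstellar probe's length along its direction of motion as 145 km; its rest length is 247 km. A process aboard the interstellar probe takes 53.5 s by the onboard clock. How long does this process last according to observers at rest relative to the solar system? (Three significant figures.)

Length contraction gives γ = L₀/L = 247/145 = 1.70345.
Δt = γΔτ = 1.70345 × 53.5 = 91.1 s.

91.1 s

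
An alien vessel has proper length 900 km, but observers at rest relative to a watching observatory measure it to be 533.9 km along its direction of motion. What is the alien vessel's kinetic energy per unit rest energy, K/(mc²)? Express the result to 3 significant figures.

0.686

Length contraction gives γ = L₀/L = 900/533.9 = 1.68571.
Since K = (γ−1)mc², K/(mc²) = 1.68571 − 1 = 0.686.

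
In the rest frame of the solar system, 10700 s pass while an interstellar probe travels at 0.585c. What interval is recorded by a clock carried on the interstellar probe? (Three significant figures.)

8680 s

With β = 0.585, γ = 1/√(1 − 0.585²) = 1/√0.657775 = 1.233.
The moving clock records proper time: Δτ = Δt/γ = 10700/1.233 = 8680 s.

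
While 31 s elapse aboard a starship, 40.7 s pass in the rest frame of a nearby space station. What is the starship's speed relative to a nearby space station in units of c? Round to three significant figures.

0.648c

γ = Δt/Δτ = 40.7/31 = 1.3129.
β = √(1 − 1/γ²) = √(1 − 0.580145) = √0.419855 = 0.648.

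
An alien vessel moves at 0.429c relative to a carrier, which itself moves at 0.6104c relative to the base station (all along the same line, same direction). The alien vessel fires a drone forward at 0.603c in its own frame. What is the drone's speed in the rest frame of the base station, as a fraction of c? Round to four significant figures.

Compose velocities in two stages. Stage 1 (into S'): u₁ = (0.603+0.429)/(1+0.603×0.429) = 0.8199.
Stage 2 (into S): u = (0.8199+0.6104)/(1+0.8199×0.6104) = 0.95324, so the speed is 0.9532c.

0.9532c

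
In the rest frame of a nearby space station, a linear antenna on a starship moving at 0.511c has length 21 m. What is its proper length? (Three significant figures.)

24.4 m

With β = 0.511, γ = 1/√(1 − 0.511²) = 1/√0.738879 = 1.1634.
Proper length: L₀ = γ·L = 1.1634 × 21 = 24.4 m.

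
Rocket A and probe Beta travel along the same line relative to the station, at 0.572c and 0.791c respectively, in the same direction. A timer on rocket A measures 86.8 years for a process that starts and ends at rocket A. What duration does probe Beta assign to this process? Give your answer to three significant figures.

The velocity of rocket A relative to probe Beta is (0.572 − 0.791)c / (1 − 0.572×0.791) = −0.39996c; relative speed 0.39996c.
At |u| = 0.39996c, γ = (1 − 0.159968)^(−1/2) = 1.0911.
The clock on rocket A records proper time, so probe Beta measures Δt = γΔτ = 1.0911 × 86.8 = 94.7 years.

94.7 years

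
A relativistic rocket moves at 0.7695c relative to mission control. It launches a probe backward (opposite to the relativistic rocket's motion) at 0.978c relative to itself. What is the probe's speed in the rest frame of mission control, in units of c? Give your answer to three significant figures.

0.843c

In units of c, u = (u' + v)/(1 + u'v) with u' = −0.978 and v = 0.7695.
Numerator: −0.978 + 0.7695 = −0.2085. Denominator: 1 + (−0.978)(0.7695) = 0.247429.
u = −0.2085/0.247429 = −0.84267, so the speed is 0.843c.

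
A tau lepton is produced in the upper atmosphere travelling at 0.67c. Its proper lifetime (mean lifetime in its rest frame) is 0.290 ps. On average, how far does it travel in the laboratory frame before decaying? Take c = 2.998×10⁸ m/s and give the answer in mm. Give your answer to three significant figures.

0.0785 mm

γ = 1/√(1 − β²) = 1/√(1 − 0.4489) = 1/√0.5511 = 1/0.742361 = 1.3471.
Lab-frame lifetime: Δt = γτ = 1.3471 × 0.290 ps = 0.39066 ps.
Distance: d = vΔt = 0.67 × 2.998×10⁸ m/s × 3.9066×10^-13 s = 7.85×10^-5 m = 0.0785 mm.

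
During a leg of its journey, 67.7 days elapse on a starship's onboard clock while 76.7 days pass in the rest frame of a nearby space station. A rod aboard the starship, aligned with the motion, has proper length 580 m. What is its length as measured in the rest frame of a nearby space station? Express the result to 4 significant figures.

511.9 m

γ = Δt/Δτ = 76.7/67.7 = 1.13294.
The rod contracts by the same γ: 580 m / 1.13294 = 511.9 m.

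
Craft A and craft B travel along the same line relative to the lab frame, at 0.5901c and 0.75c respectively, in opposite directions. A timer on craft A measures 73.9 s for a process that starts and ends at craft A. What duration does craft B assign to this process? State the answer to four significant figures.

Transform craft A's velocity into craft B's frame: (0.5901 + 0.75)/(1 + 0.5901·0.75) = 1.3401/1.442575, so the relative speed is 0.92896c.
At |u| = 0.92896c, γ = (1 − 0.862967)^(−1/2) = 2.7014.
Craft A's interval is proper; time dilation gives Δt_B = γΔτ = 2.7014 × 73.9 s = 199.6 s.

199.6 s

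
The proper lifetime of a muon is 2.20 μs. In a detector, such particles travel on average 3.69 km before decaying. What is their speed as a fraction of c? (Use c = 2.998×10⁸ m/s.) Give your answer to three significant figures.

Let x = d/(cτ) = 3690 m / (2.998×10⁸ m/s × 2.200×10^-6 s) = 5.5946. Since d = βγcτ, x = βγ = β/√(1−β²).
Solving: β² = x²/(1+x²) = 31.2995/32.2995 = 0.96904, so β = 0.984.

0.984c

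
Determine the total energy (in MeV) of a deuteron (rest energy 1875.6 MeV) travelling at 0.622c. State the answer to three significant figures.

2400 MeV

γ = 1/√(1 − β²) = 1/√(1 − 0.386884) = 1/√0.613116 = 1/0.783017 = 1.2771.
Total energy: E = γmc² = 1.2771 × 1875.6 MeV = 2400 MeV.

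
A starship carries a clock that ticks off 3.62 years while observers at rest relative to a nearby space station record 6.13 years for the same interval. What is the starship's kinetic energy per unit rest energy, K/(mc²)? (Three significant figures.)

The time-dilation ratio gives γ = 6.13/3.62 = 1.69337.
K/(mc²) = γ − 1 = 1.69337 − 1 = 0.693.

0.693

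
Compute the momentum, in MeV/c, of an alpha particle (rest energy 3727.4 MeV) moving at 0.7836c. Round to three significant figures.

Lorentz factor: γ = (1 − 0.61402896)^(−1/2) = 1.6096.
Momentum: p = γβ·mc = 1.6096 × 0.7836 × 3727.4 MeV/c = 4700 MeV/c.

4700 MeV/c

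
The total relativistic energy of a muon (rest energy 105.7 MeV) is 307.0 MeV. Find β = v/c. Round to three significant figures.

0.939

γ = E/(mc²) = 307.0/105.7 = 2.9044.
β = √(1 − 1/γ²) = √(1 − 0.118546) = √0.881454 = 0.939.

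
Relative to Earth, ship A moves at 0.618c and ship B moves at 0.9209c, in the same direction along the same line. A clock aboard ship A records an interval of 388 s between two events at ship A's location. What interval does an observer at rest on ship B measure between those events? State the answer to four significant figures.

545.5 s

Transform ship A's velocity into ship B's frame: (0.618 − 0.9209)/(1 − 0.618·0.9209) = −0.3029/0.4308838, so the relative speed is 0.70297c.
At |u| = 0.70297c, γ = (1 − 0.494167)^(−1/2) = 1.406.
Ship A's interval is proper; time dilation gives Δt_B = γΔτ = 1.406 × 388 s = 545.5 s.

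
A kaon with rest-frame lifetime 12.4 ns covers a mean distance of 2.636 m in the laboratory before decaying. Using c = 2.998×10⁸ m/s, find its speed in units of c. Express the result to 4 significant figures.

Lab distance = (lab lifetime)·v = γτ·βc, so βγ = d/(cτ) = 2.636/(2.998×10⁸ × 1.240×10^-8) = 0.70907.
With βγ = 0.70907: γ² = 1 + (βγ)² = 1.50278, and β = (βγ)/γ = 0.70907/1.22588 = 0.5784.

0.5784c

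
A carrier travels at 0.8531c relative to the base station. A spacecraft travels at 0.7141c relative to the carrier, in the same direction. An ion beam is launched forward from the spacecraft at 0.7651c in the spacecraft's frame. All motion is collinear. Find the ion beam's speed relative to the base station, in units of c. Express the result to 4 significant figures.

Compose velocities in two stages. Stage 1 (into S'): u₁ = (0.7651+0.7141)/(1+0.7651×0.7141) = 0.95657.
Stage 2 (into S): u = (0.95657+0.8531)/(1+0.95657×0.8531) = 0.99649, so the speed is 0.9965c.

0.9965c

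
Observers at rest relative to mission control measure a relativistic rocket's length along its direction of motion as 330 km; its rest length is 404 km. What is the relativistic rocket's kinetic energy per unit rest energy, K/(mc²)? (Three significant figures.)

γ = L₀/L = 404/330 = 1.22424.
K/(mc²) = γ − 1 = 1.22424 − 1 = 0.224.

0.224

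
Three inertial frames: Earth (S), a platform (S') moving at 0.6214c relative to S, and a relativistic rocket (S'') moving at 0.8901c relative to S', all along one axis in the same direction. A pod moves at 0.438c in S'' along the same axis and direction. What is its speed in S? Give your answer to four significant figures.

Compose velocities in two stages. Stage 1 (into S'): u₁ = (0.438+0.8901)/(1+0.438×0.8901) = 0.95556.
Stage 2 (into S): u = (0.95556+0.6214)/(1+0.95556×0.6214) = 0.98944, so the speed is 0.9894c.

0.9894c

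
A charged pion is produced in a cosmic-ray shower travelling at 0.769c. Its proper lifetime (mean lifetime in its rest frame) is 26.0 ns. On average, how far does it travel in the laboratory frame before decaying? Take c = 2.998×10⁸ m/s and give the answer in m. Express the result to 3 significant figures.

Lorentz factor: γ = (1 − 0.591361)^(−1/2) = 1.5643.
Lab-frame lifetime: Δt = γτ = 1.5643 × 26.0 ns = 40.672 ns.
Distance: d = vΔt = 0.769 × 2.998×10⁸ m/s × 4.0672×10^-8 s = 9.38 m.

9.38 m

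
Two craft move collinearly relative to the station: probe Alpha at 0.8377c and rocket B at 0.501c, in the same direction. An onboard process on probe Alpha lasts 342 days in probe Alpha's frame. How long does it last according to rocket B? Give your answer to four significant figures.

419.9 days

Transform probe Alpha's velocity into rocket B's frame: (0.8377 − 0.501)/(1 − 0.8377·0.501) = 0.3367/0.5803123, so the relative speed is 0.5802c.
γ for this relative speed: γ = 1/√(1 − 0.336632) = 1.2278.
Probe Alpha's interval is proper; time dilation gives Δt_B = γΔτ = 1.2278 × 342 days = 419.9 days.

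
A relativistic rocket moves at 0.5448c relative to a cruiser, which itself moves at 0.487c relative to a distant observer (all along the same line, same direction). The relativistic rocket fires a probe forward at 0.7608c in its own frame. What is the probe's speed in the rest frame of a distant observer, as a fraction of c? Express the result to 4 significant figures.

Compose velocities in two stages. Stage 1 (into S'): u₁ = (0.7608+0.5448)/(1+0.7608×0.5448) = 0.92302.
Stage 2 (into S): u = (0.92302+0.487)/(1+0.92302×0.487) = 0.97276, so the speed is 0.9728c.

0.9728c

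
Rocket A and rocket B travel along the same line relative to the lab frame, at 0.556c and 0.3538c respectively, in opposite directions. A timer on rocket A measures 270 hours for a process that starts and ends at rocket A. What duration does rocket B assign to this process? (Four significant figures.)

The velocity of rocket A relative to rocket B is (0.556 + 0.3538)c / (1 + 0.556×0.3538) = 0.76025c; relative speed 0.76025c.
At |u| = 0.76025c, γ = (1 − 0.57798)^(−1/2) = 1.5393.
The clock on rocket A records proper time, so rocket B measures Δt = γΔτ = 1.5393 × 270 = 415.6 hours.

415.6 hours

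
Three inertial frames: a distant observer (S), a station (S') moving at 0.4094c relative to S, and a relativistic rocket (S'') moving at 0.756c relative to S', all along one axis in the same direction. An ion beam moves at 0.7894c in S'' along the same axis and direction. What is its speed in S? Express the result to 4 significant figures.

0.9864c

Compose velocities in two stages. Stage 1 (into S'): u₁ = (0.7894+0.756)/(1+0.7894×0.756) = 0.96782.
Stage 2 (into S): u = (0.96782+0.4094)/(1+0.96782×0.4094) = 0.98639, so the speed is 0.9864c.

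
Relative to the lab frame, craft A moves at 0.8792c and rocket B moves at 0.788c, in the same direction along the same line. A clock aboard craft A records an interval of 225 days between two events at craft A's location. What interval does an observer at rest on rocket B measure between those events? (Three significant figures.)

236 days

The velocity of craft A relative to rocket B is (0.8792 − 0.788)c / (1 − 0.8792×0.788) = 0.29688c; relative speed 0.29688c.
At |u| = 0.29688c, γ = (1 − 0.0881377)^(−1/2) = 1.0472.
The clock on craft A records proper time, so rocket B measures Δt = γΔτ = 1.0472 × 225 = 236 days.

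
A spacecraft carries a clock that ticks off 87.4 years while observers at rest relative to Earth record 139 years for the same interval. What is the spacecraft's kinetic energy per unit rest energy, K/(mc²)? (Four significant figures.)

From Δt = γΔτ: γ = 139/87.4 = 1.59039.
Since K = (γ−1)mc², K/(mc²) = 1.59039 − 1 = 0.5904.

0.5904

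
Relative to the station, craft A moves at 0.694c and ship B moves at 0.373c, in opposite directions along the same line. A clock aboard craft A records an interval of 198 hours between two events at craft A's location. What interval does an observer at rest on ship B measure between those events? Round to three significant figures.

373 hours

The velocity of craft A relative to ship B is (0.694 + 0.373)c / (1 + 0.694×0.373) = 0.84759c; relative speed 0.84759c.
γ for this relative speed: γ = 1/√(1 − 0.718409) = 1.8845.
Craft A's interval is proper; time dilation gives Δt_B = γΔτ = 1.8845 × 198 hours = 373 hours.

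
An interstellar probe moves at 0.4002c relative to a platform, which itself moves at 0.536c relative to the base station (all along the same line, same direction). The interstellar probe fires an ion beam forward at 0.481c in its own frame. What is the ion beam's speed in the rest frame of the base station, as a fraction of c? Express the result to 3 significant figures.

0.913c

Compose velocities in two stages. Stage 1 (into S'): u₁ = (0.481+0.4002)/(1+0.481×0.4002) = 0.73895.
Stage 2 (into S): u = (0.73895+0.536)/(1+0.73895×0.536) = 0.91324, so the speed is 0.913c.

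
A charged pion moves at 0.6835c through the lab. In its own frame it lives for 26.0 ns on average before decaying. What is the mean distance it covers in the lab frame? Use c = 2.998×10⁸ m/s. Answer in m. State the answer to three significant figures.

7.30 m

γ = 1/√(1 − β²) = 1/√(1 − 0.46717225) = 1/√0.53282775 = 1/0.729951 = 1.37.
Lab-frame lifetime: Δt = γτ = 1.37 × 26.0 ns = 35.62 ns.
Distance: d = vΔt = 0.6835 × 2.998×10⁸ m/s × 3.5620×10^-8 s = 7.30 m.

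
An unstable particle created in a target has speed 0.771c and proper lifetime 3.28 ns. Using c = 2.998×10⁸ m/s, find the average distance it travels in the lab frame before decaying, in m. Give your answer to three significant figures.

1.19 m

Lorentz factor: γ = (1 − 0.594441)^(−1/2) = 1.5703.
Lab-frame lifetime: Δt = γτ = 1.5703 × 3.28 ns = 5.1506 ns.
Distance: d = vΔt = 0.771 × 2.998×10⁸ m/s × 5.1506×10^-9 s = 1.19 m.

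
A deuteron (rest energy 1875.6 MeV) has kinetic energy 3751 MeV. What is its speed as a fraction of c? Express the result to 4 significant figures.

0.9428c

K = (γ−1)mc², so γ = 1 + 3751/1875.6 = 2.9999.
Then v/c = √(1 − γ⁻²) = √(1 − 0.111119) = √0.888881 = 0.9428.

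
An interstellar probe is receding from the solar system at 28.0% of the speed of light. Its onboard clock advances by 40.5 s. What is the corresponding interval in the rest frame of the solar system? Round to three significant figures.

With β = 0.28, γ = 1/√(1 − 0.28²) = 1/√0.9216 = 1.0417.
The onboard clock measures proper time, so the interval in the rest frame of the solar system is dilated: Δt = γ·Δτ = 1.0417 × 40.5 s = 42.2 s.

42.2 s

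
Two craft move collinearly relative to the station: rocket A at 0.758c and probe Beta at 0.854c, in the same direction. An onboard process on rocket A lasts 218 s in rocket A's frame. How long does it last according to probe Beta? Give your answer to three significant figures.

227 s

Speed of rocket A in probe Beta's frame: u = (v_A − v_B)/(1 − v_A v_B/c²) = (0.758 − 0.854)/(1 − 0.758×0.854) = −0.096/0.352668 = −0.27221; |u| = 0.27221c.
γ for this relative speed: γ = 1/√(1 − 0.0740983) = 1.0392.
Rocket A's interval is proper; time dilation gives Δt_B = γΔτ = 1.0392 × 218 s = 227 s.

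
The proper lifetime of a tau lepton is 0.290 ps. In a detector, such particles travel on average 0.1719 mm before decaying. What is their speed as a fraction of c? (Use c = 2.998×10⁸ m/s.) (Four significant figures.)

0.8924c

Lab distance = (lab lifetime)·v = γτ·βc, so βγ = d/(cτ) = 1.719×10^-4/(2.998×10⁸ × 2.900×10^-13) = 1.9772.
With βγ = 1.9772: γ² = 1 + (βγ)² = 4.90932, and β = (βγ)/γ = 1.9772/2.2157 = 0.8924.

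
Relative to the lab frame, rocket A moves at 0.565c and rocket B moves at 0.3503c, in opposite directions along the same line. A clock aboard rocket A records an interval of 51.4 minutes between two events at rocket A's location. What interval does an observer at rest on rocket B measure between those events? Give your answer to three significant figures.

Transform rocket A's velocity into rocket B's frame: (0.565 + 0.3503)/(1 + 0.565·0.3503) = 0.9153/1.1979195, so the relative speed is 0.76407c.
γ for this relative speed: γ = 1/√(1 − 0.583803) = 1.5501.
The clock on rocket A records proper time, so rocket B measures Δt = γΔτ = 1.5501 × 51.4 = 79.7 minutes.

79.7 minutes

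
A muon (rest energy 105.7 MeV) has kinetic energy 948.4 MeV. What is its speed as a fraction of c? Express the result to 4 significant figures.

0.9950c

γ = 1 + K/(mc²) = 1 + 948.4/105.7 = 9.9726.
β = √(1 − 1/γ²) = √(1 − 0.010055) = √0.989945 = 0.9950.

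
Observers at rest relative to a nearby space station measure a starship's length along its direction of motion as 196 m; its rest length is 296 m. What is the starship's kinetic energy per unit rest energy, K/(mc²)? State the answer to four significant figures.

0.5102

γ = L₀/L = 296/196 = 1.5102.
Since K = (γ−1)mc², K/(mc²) = 1.5102 − 1 = 0.5102.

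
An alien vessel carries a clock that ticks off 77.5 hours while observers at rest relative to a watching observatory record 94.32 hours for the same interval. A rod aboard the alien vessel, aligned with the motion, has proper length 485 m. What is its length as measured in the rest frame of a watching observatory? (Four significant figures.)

398.5 m

From Δt = γΔτ: γ = 94.32/77.5 = 1.21703.
L = L₀/γ = 485/1.21703 = 398.5 m.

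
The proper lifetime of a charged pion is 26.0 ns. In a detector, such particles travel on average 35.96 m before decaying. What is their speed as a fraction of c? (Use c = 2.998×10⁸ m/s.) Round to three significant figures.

d = βγcτ ⇒ βγ = d/(cτ) = 35.96 m / (7.7948 m) = 4.6133.
β = (βγ)/√(1+(βγ)²) = 4.6133/√22.2825 = 0.977.

0.977c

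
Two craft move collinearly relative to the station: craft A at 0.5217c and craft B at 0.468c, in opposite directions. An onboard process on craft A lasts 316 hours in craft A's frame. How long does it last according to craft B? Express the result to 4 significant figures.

521.5 hours

Transform craft A's velocity into craft B's frame: (0.5217 + 0.468)/(1 + 0.5217·0.468) = 0.9897/1.2441556, so the relative speed is 0.79548c.
At |u| = 0.79548c, γ = (1 − 0.632788)^(−1/2) = 1.6502.
The clock on craft A records proper time, so craft B measures Δt = γΔτ = 1.6502 × 316 = 521.5 hours.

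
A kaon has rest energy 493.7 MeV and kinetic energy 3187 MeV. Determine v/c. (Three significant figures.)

K = (γ−1)mc², so γ = 1 + 3187/493.7 = 7.4553.
Then v/c = √(1 − γ⁻²) = √(1 − 0.0179916) = √0.9820084 = 0.991.

0.991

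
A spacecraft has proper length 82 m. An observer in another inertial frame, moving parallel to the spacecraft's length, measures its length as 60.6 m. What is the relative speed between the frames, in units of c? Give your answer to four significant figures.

Length contraction gives γ = L₀/L = 82/60.6 = 1.3531.
β = √(1 − 1/γ²) = √0.453814 = 0.6737.

0.6737c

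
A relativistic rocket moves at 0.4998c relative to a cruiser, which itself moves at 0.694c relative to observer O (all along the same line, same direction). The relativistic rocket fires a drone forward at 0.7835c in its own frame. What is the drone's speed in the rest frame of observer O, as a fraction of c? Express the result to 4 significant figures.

0.9855c

Compose velocities in two stages. Stage 1 (into S'): u₁ = (0.7835+0.4998)/(1+0.7835×0.4998) = 0.92218.
Stage 2 (into S): u = (0.92218+0.694)/(1+0.92218×0.694) = 0.98548, so the speed is 0.9855c.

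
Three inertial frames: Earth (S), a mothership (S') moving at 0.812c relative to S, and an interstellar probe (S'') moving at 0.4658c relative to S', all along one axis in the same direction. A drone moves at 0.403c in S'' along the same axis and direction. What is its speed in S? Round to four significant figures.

Compose velocities in two stages. Stage 1 (into S'): u₁ = (0.403+0.4658)/(1+0.403×0.4658) = 0.73149.
Stage 2 (into S): u = (0.73149+0.812)/(1+0.73149×0.812) = 0.96833, so the speed is 0.9683c.

0.9683c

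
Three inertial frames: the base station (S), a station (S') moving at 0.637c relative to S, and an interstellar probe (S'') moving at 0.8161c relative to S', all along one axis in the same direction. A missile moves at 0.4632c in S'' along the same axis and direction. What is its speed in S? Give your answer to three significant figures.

0.984c

First combine the missile and interstellar probe (S''→S'): u₁ = (0.4632 + 0.8161)/(1 + 0.4632×0.8161) = 1.2793/1.37801752 = 0.92836.
Then combine with the station (S'→S): u = (0.92836 + 0.637)/(1 + 0.92836×0.637) = 1.56536/1.59136532 = 0.98366.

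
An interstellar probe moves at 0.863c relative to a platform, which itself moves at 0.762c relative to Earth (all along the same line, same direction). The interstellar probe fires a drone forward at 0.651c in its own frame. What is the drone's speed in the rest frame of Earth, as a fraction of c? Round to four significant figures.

First combine the drone and interstellar probe (S''→S'): u₁ = (0.651 + 0.863)/(1 + 0.651×0.863) = 1.514/1.561813 = 0.96939.
Then combine with the platform (S'→S): u = (0.96939 + 0.762)/(1 + 0.96939×0.762) = 1.73139/1.73867518 = 0.99581.

0.9958c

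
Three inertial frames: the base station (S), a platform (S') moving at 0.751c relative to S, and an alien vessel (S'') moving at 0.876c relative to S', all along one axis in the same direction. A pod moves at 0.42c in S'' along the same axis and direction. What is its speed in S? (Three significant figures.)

0.992c

Compose velocities in two stages. Stage 1 (into S'): u₁ = (0.42+0.876)/(1+0.42×0.876) = 0.94742.
Stage 2 (into S): u = (0.94742+0.751)/(1+0.94742×0.751) = 0.99235, so the speed is 0.992c.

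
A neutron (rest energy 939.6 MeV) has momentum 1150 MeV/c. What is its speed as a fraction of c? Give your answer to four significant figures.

βγ = pc/(mc²) = 1150/939.6 = 1.2239.
Since γ² = 1 + (βγ)² = 2.49793, γ = √2.49793 = 1.58048, and β = (βγ)/γ = 1.2239/1.58048 = 0.7744.

0.7744c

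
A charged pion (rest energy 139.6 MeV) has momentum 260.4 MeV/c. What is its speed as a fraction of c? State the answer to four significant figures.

0.8813c

pc/(mc²) = 260.4/139.6 = 1.8653 = βγ = β/√(1−β²).
So β² = x²/(1 + x²) with x = 1.8653: x² = 3.47934, β² = 3.47934/4.47934 = 0.776753, β = 0.8813.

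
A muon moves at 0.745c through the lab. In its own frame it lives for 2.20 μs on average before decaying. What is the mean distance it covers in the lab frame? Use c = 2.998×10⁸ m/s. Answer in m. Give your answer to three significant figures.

Lorentz factor: γ = (1 − 0.555025)^(−1/2) = 1.4991.
Lab-frame lifetime: Δt = γτ = 1.4991 × 2.20 μs = 3.298 μs.
Distance: d = vΔt = 0.745 × 2.998×10⁸ m/s × 3.2980×10^-6 s = 737 m.

737 m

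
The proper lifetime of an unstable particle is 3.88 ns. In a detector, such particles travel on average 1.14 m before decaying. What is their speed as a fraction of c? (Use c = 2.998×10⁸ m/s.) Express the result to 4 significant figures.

0.6999c

Lab distance = (lab lifetime)·v = γτ·βc, so βγ = d/(cτ) = 1.140/(2.998×10⁸ × 3.880×10^-9) = 0.98003.
With βγ = 0.98003: γ² = 1 + (βγ)² = 1.960459, and β = (βγ)/γ = 0.98003/1.40016 = 0.6999.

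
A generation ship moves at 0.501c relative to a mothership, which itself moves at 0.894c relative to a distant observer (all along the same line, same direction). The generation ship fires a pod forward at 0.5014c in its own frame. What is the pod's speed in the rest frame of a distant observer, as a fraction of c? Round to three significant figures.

First combine the pod and generation ship (S''→S'): u₁ = (0.5014 + 0.501)/(1 + 0.5014×0.501) = 1.0024/1.2512014 = 0.80115.
Then combine with the mothership (S'→S): u = (0.80115 + 0.894)/(1 + 0.80115×0.894) = 1.69515/1.7162281 = 0.98772.

0.988c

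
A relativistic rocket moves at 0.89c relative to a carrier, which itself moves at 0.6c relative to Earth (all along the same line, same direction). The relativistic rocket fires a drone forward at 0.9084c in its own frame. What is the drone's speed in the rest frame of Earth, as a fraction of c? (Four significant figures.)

First combine the drone and relativistic rocket (S''→S'): u₁ = (0.9084 + 0.89)/(1 + 0.9084×0.89) = 1.7984/1.808476 = 0.99443.
Then combine with the carrier (S'→S): u = (0.99443 + 0.6)/(1 + 0.99443×0.6) = 1.59443/1.596658 = 0.9986.

0.9986c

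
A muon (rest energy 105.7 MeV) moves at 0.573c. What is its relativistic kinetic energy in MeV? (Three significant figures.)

23.3 MeV

With β = 0.573, γ = 1/√(1 − 0.573²) = 1/√0.671671 = 1.22017.
Kinetic energy: K = (γ − 1)mc² = (1.22017 − 1) × 105.7 MeV = 0.22017 × 105.7 = 23.3 MeV.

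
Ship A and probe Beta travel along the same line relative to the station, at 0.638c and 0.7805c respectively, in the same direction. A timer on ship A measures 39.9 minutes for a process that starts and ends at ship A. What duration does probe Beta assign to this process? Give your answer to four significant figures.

41.61 minutes

The velocity of ship A relative to probe Beta is (0.638 − 0.7805)c / (1 − 0.638×0.7805) = −0.28384c; relative speed 0.28384c.
γ for this relative speed: γ = 1/√(1 − 0.0805651) = 1.0429.
The clock on ship A records proper time, so probe Beta measures Δt = γΔτ = 1.0429 × 39.9 = 41.61 minutes.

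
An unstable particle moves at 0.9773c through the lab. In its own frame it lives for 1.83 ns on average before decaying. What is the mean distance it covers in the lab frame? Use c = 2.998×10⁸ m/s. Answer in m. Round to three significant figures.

2.53 m

With β = 0.9773, γ = 1/√(1 − 0.9773²) = 1/√0.04488471 = 4.7201.
Lab-frame lifetime: Δt = γτ = 4.7201 × 1.83 ns = 8.6378 ns.
Distance: d = vΔt = 0.9773 × 2.998×10⁸ m/s × 8.6378×10^-9 s = 2.53 m.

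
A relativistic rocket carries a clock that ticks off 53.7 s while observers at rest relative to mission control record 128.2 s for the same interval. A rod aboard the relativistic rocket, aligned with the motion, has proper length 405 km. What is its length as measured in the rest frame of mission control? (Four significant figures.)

169.6 km

From Δt = γΔτ: γ = 128.2/53.7 = 2.38734.
The rod contracts by the same γ: 405 km / 2.38734 = 169.6 km.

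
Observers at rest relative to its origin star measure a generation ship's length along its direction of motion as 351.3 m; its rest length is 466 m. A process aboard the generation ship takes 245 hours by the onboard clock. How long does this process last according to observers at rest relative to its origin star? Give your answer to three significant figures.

325 hours

γ = L₀/L = 466/351.3 = 1.3265.
The same γ dilates the second interval: 1.3265 × 245 hours = 325 hours.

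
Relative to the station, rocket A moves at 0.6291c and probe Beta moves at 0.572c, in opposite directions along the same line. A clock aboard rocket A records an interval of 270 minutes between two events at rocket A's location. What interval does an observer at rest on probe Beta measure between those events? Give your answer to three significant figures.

576 minutes

The velocity of rocket A relative to probe Beta is (0.6291 + 0.572)c / (1 + 0.6291×0.572) = 0.88326c; relative speed 0.88326c.
At |u| = 0.88326c, γ = (1 − 0.780148)^(−1/2) = 2.1327.
Rocket A's interval is proper; time dilation gives Δt_B = γΔτ = 2.1327 × 270 minutes = 576 minutes.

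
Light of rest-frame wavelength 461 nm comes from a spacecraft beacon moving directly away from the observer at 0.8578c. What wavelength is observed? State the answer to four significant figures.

Relativistic Doppler for wavelength: λ_obs = λ_src · √((1+β)/(1−β)).
With β = 0.8578: factor = √(1.8578/0.1422) = 3.6145.
λ_obs = 461 × 3.6145 = 1666 nm.

1666 nm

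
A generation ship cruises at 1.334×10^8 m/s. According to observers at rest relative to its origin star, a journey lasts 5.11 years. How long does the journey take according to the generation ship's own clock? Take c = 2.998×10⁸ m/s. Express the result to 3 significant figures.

4.58 years

β = v/c = (1.334×10^8 m/s)/(2.998×10⁸ m/s) = 0.444963.
γ = 1/√(1 − β²) = 1/√(1 − 0.1979921) = 1/√0.8020079 = 1/0.895549 = 1.1166.
The generation ship's clock runs slow as seen from its origin star, so Δτ = Δt/γ = 5.11/1.1166 = 4.58 years.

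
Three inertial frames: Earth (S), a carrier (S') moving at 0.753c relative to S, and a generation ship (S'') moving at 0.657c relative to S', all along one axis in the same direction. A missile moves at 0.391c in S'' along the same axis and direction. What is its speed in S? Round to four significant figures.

0.9748c

First combine the missile and generation ship (S''→S'): u₁ = (0.391 + 0.657)/(1 + 0.391×0.657) = 1.048/1.256887 = 0.83381.
Then combine with the carrier (S'→S): u = (0.83381 + 0.753)/(1 + 0.83381×0.753) = 1.58681/1.62785893 = 0.97478.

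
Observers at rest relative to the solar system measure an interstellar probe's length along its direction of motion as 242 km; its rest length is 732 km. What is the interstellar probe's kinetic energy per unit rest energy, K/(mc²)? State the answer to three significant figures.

Length contraction gives γ = L₀/L = 732/242 = 3.02479.
K/(mc²) = γ − 1 = 3.02479 − 1 = 2.02.

2.02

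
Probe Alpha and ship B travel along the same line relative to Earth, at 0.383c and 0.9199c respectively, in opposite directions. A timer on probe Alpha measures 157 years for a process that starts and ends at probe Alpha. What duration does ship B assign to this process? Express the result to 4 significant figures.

Transform probe Alpha's velocity into ship B's frame: (0.383 + 0.9199)/(1 + 0.383·0.9199) = 1.3029/1.3523217, so the relative speed is 0.96345c.
At |u| = 0.96345c, γ = (1 − 0.928236)^(−1/2) = 3.7329.
Probe Alpha's interval is proper; time dilation gives Δt_B = γΔτ = 3.7329 × 157 years = 586.1 years.

586.1 years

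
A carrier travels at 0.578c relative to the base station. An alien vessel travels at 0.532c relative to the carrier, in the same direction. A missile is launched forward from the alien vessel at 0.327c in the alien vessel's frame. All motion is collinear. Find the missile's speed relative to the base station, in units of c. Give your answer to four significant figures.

0.9204c

Compose velocities in two stages. Stage 1 (into S'): u₁ = (0.327+0.532)/(1+0.327×0.532) = 0.73171.
Stage 2 (into S): u = (0.73171+0.578)/(1+0.73171×0.578) = 0.92043, so the speed is 0.9204c.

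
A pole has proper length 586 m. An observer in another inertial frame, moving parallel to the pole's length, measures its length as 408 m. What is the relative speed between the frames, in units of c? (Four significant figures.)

0.7178c

Length contraction gives γ = L₀/L = 586/408 = 1.4363.
β = √(1 − 1/γ²) = √0.515259 = 0.7178.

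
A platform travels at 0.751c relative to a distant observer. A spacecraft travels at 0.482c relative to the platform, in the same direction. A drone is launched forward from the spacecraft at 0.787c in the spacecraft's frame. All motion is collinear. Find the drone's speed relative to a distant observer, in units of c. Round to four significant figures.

Compose velocities in two stages. Stage 1 (into S'): u₁ = (0.787+0.482)/(1+0.787×0.482) = 0.92001.
Stage 2 (into S): u = (0.92001+0.751)/(1+0.92001×0.751) = 0.98822, so the speed is 0.9882c.

0.9882c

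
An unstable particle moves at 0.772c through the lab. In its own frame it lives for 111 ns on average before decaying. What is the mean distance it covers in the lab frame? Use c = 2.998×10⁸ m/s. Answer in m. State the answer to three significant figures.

Lorentz factor: γ = (1 − 0.595984)^(−1/2) = 1.5733.
Lab-frame lifetime: Δt = γτ = 1.5733 × 111 ns = 174.64 ns.
Distance: d = vΔt = 0.772 × 2.998×10⁸ m/s × 1.7464×10^-7 s = 40.4 m.

40.4 m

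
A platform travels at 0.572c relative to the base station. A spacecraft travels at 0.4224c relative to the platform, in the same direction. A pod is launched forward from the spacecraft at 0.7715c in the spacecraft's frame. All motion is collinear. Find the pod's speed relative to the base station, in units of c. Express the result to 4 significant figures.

0.9719c

Apply u = (u'+v)/(1+u'v) twice. Pod in the platform frame: (0.7715+0.4224)/(1+0.7715·0.4224) = 1.1939/1.3258816 = 0.90046c.
That velocity, transformed to the rest frame of the base station: (0.90046+0.572)/(1+0.90046·0.572) = 1.47246/1.51506312 = 0.97188c.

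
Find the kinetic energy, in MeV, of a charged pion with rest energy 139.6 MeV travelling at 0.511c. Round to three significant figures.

With β = 0.511, γ = 1/√(1 − 0.511²) = 1/√0.738879 = 1.16336.
Kinetic energy: K = (γ − 1)mc² = (1.16336 − 1) × 139.6 MeV = 0.16336 × 139.6 = 22.8 MeV.

22.8 MeV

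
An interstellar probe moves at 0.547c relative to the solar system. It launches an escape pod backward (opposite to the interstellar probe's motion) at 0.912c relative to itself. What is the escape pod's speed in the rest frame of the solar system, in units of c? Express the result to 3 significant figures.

0.728c

In units of c, u = (u' + v)/(1 + u'v) with u' = −0.912 and v = 0.547.
Numerator: −0.912 + 0.547 = −0.365. Denominator: 1 + (−0.912)(0.547) = 0.501136.
u = −0.365/0.501136 = −0.72835, so the speed is 0.728c.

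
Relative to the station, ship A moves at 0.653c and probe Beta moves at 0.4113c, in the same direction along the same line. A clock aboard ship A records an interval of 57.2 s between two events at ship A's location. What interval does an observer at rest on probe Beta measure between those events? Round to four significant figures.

The velocity of ship A relative to probe Beta is (0.653 − 0.4113)c / (1 − 0.653×0.4113) = 0.33045c; relative speed 0.33045c.
γ for this relative speed: γ = 1/√(1 − 0.109197) = 1.0595.
Ship A's interval is proper; time dilation gives Δt_B = γΔτ = 1.0595 × 57.2 s = 60.60 s.

60.60 s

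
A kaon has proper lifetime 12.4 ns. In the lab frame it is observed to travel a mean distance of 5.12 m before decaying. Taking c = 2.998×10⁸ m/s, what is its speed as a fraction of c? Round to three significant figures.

Lab distance = (lab lifetime)·v = γτ·βc, so βγ = d/(cτ) = 5.120/(2.998×10⁸ × 1.240×10^-8) = 1.3773.
With βγ = 1.3773: γ² = 1 + (βγ)² = 2.89696, and β = (βγ)/γ = 1.3773/1.70205 = 0.809.

0.809c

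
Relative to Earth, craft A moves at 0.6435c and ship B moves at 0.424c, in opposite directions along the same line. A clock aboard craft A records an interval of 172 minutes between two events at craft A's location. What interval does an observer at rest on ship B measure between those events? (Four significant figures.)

Transform craft A's velocity into ship B's frame: (0.6435 + 0.424)/(1 + 0.6435·0.424) = 1.0675/1.272844, so the relative speed is 0.83867c.
γ for this relative speed: γ = 1/√(1 − 0.703367) = 1.8361.
Craft A's interval is proper; time dilation gives Δt_B = γΔτ = 1.8361 × 172 minutes = 315.8 minutes.

315.8 minutes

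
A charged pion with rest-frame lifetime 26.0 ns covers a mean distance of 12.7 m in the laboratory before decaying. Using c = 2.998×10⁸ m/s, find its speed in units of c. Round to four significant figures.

0.8523c

Let x = d/(cτ) = 12.70 m / (2.998×10⁸ m/s × 2.600×10^-8 s) = 1.6293. Since d = βγcτ, x = βγ = β/√(1−β²).
Solving: β² = x²/(1+x²) = 2.65462/3.65462 = 0.726374, so β = 0.8523.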